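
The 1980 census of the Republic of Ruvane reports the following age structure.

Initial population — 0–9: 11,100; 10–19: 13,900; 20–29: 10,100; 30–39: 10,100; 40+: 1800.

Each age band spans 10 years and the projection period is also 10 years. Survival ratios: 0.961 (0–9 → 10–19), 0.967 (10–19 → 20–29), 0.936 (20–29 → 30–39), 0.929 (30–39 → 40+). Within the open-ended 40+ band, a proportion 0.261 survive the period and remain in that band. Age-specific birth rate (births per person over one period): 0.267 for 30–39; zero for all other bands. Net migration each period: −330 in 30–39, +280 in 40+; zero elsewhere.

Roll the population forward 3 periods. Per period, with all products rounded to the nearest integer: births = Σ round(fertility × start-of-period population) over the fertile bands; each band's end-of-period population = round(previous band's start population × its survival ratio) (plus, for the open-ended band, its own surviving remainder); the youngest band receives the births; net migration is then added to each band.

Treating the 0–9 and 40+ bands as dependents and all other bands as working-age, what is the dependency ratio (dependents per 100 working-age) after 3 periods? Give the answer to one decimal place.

126.4

— Period 1 —
Births: 10100 * 0.267 = 2697
10–19: 11100 * 0.961 = 10667
20–29: 13900 * 0.967 = 13441
30–39: 10100 * 0.936 = 9454
40+: 10100 * 0.929 + 1800 * 0.261 = 9383 + 470 = 9853
Net migration: 30–39 − 330 → 9124; 40+ + 280 → 10133
Population now: 0–9=2697, 10–19=10667, 20–29=13441, 30–39=9124, 40+=10133
— Period 2 —
Births: 9124 * 0.267 = 2436
10–19: 2697 * 0.961 = 2592
20–29: 10667 * 0.967 = 10315
30–39: 13441 * 0.936 = 12581
40+: 9124 * 0.929 + 10133 * 0.261 = 8476 + 2645 = 11121
Net migration: 30–39 − 330 → 12251; 40+ + 280 → 11401
Population now: 0–9=2436, 10–19=2592, 20–29=10315, 30–39=12251, 40+=11401
— Period 3 —
Births: 12251 * 0.267 = 3271
10–19: 2436 * 0.961 = 2341
20–29: 2592 * 0.967 = 2506
30–39: 10315 * 0.936 = 9655
40+: 12251 * 0.929 + 11401 * 0.261 = 11381 + 2976 = 14357
Net migration: 30–39 − 330 → 9325; 40+ + 280 → 14637
Population now: 0–9=3271, 10–19=2341, 20–29=2506, 30–39=9325, 40+=14637
Dependents (band 0–9 + band 40+) = 3271 + 14637 = 17908; working-age = 14172; ratio = 17908/14172 × 100 = 126.4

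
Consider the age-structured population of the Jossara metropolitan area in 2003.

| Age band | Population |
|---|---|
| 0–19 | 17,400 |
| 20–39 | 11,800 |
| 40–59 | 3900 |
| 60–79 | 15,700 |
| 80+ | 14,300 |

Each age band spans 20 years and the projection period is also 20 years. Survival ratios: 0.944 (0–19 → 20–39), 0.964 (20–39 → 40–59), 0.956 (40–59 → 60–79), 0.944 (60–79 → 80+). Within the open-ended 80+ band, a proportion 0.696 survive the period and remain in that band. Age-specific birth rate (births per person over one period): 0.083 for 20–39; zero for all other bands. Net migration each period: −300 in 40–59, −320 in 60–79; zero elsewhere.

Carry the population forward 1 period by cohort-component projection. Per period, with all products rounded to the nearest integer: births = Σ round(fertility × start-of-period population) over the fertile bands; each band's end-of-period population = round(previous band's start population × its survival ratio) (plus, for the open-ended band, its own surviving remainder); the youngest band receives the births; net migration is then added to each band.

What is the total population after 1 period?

56662

(Groups numbered youngest = 1 to oldest = 5.)
— Period 1 —
Births: 11800 * 0.083 = 979
Group 2: 17400 * 0.944 = 16426
Group 3: 11800 * 0.964 = 11375
Group 4: 3900 * 0.956 = 3728
Group 5: 15700 * 0.944 + 14300 * 0.696 = 14821 + 9953 = 24774
Net migration: Group 3 − 300 → 11075; Group 4 − 320 → 3408
End of period: [979, 16426, 11075, 3408, 24774]
Total after period 1: 979 + 16426 + 11075 + 3408 + 24774 = 56662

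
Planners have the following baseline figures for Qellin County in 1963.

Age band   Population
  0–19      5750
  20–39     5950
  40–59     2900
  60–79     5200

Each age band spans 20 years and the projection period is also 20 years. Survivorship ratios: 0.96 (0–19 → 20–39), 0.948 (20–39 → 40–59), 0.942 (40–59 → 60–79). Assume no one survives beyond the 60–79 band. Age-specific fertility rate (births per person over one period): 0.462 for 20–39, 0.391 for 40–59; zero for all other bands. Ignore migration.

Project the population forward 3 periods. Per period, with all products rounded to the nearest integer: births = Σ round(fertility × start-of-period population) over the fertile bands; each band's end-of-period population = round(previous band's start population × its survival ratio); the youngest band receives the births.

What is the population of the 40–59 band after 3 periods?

3534

Call the bands 1 to 4, youngest first.
Period 1.
Births: 5950 * 0.462 = 2749, 2900 * 0.391 = 1134 — total 3883
Band 2: 5750 * 0.96 = 5520
Band 3: 5950 * 0.948 = 5641
Band 4: 2900 * 0.942 = 2732
→ [3883, 5520, 5641, 2732]
Period 2.
Births: 5520 * 0.462 = 2550, 5641 * 0.391 = 2206 — total 4756
Band 2: 3883 * 0.96 = 3728
Band 3: 5520 * 0.948 = 5233
Band 4: 5641 * 0.942 = 5314
→ [4756, 3728, 5233, 5314]
Period 3.
Births: 3728 * 0.462 = 1722, 5233 * 0.391 = 2046 — total 3768
Band 2: 4756 * 0.96 = 4566
Band 3: 3728 * 0.948 = 3534
Band 4: 5233 * 0.942 = 4929
→ [3768, 4566, 3534, 4929]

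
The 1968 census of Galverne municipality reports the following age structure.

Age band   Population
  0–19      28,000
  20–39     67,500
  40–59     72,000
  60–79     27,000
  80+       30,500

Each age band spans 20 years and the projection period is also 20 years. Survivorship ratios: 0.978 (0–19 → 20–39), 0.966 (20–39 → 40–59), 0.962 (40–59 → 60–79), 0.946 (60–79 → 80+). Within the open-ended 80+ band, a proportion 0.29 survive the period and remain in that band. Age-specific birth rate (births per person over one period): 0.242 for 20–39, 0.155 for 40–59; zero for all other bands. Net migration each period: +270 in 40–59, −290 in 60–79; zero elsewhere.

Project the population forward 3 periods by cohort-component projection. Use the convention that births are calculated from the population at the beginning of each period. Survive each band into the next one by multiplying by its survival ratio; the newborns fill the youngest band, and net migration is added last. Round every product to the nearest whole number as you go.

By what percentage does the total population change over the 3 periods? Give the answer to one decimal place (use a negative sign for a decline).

Period 1.
Births: 67500 × 0.242 = 16335 ; 72000 × 0.155 = 11160 → total 27495
20–39: 28000 × 0.978 = 27384
40–59: 67500 × 0.966 = 65205
60–79: 72000 × 0.962 = 69264
80+: 27000 × 0.946 + 30500 × 0.29 = 25542 + 8845 = 34387
Net migration: 40–59 + 270 → 65475; 60–79 − 290 → 68974
→ [27495, 27384, 65475, 68974, 34387]
Period 2.
Births: 27384 × 0.242 = 6627 ; 65475 × 0.155 = 10149 → total 16776
20–39: 27495 × 0.978 = 26890
40–59: 27384 × 0.966 = 26453
60–79: 65475 × 0.962 = 62987
80+: 68974 × 0.946 + 34387 × 0.29 = 65249 + 9972 = 75221
Net migration: 40–59 + 270 → 26723; 60–79 − 290 → 62697
→ [16776, 26890, 26723, 62697, 75221]
Period 3.
Births: 26890 × 0.242 = 6507 ; 26723 × 0.155 = 4142 → total 10649
20–39: 16776 × 0.978 = 16407
40–59: 26890 × 0.966 = 25976
60–79: 26723 × 0.962 = 25708
80+: 62697 × 0.946 + 75221 × 0.29 = 59311 + 21814 = 81125
Net migration: 40–59 + 270 → 26246; 60–79 − 290 → 25418
→ [10649, 16407, 26246, 25418, 81125]
Total: 225000 → 159845; change = -65155; percentage change = -29.0%

-29.0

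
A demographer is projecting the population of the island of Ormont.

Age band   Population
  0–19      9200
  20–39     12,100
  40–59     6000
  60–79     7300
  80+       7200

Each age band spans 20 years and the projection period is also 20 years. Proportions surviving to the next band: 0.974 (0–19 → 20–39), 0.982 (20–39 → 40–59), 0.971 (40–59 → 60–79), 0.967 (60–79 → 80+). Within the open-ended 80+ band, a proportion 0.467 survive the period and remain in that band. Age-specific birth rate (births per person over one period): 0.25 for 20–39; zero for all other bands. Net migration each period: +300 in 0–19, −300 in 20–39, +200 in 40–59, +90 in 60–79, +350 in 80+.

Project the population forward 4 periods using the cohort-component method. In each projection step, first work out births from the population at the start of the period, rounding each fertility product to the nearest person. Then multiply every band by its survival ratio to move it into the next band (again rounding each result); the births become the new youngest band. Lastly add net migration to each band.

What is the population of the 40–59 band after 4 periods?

Numbering the groups 1..5 from youngest to oldest:
[period 1]
Births: 12100 × 0.25 = 3025
Group 2: 9200 × 0.974 = 8961
Group 3: 12100 × 0.982 = 11882
Group 4: 6000 × 0.971 = 5826
Group 5: 7300 × 0.967 + 7200 × 0.467 = 7059 + 3362 = 10421
Net migration: Group 1 + 300 → 3325; Group 2 − 300 → 8661; Group 3 + 200 → 12082; Group 4 + 90 → 5916; Group 5 + 350 → 10771
End of period: [3325, 8661, 12082, 5916, 10771]
[period 2]
Births: 8661 × 0.25 = 2165
Group 2: 3325 × 0.974 = 3239
Group 3: 8661 × 0.982 = 8505
Group 4: 12082 × 0.971 = 11732
Group 5: 5916 × 0.967 + 10771 × 0.467 = 5721 + 5030 = 10751
Net migration: Group 1 + 300 → 2465; Group 2 − 300 → 2939; Group 3 + 200 → 8705; Group 4 + 90 → 11822; Group 5 + 350 → 11101
End of period: [2465, 2939, 8705, 11822, 11101]
[period 3]
Births: 2939 × 0.25 = 735
Group 2: 2465 × 0.974 = 2401
Group 3: 2939 × 0.982 = 2886
Group 4: 8705 × 0.971 = 8453
Group 5: 11822 × 0.967 + 11101 × 0.467 = 11432 + 5184 = 16616
Net migration: Group 1 + 300 → 1035; Group 2 − 300 → 2101; Group 3 + 200 → 3086; Group 4 + 90 → 8543; Group 5 + 350 → 16966
End of period: [1035, 2101, 3086, 8543, 16966]
[period 4]
Births: 2101 × 0.25 = 525
Group 2: 1035 × 0.974 = 1008
Group 3: 2101 × 0.982 = 2063
Group 4: 3086 × 0.971 = 2997
Group 5: 8543 × 0.967 + 16966 × 0.467 = 8261 + 7923 = 16184
Net migration: Group 1 + 300 → 825; Group 2 − 300 → 708; Group 3 + 200 → 2263; Group 4 + 90 → 3087; Group 5 + 350 → 16534
End of period: [825, 708, 2263, 3087, 16534]

2263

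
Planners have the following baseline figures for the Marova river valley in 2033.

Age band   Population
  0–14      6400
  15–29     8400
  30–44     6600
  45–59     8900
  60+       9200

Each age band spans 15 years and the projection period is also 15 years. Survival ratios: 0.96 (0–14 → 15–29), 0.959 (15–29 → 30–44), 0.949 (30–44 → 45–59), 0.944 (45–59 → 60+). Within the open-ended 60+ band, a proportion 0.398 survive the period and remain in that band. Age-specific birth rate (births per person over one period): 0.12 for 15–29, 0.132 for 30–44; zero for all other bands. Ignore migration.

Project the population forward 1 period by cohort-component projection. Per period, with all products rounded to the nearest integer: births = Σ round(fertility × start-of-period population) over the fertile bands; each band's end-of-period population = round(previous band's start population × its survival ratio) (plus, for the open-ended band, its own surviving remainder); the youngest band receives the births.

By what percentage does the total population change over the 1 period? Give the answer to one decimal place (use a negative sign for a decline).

— Period 1 —
Births: 8400 × 0.12 = 1008  |  6600 × 0.132 = 871 — total 1879
15–29: 6400 × 0.96 = 6144
30–44: 8400 × 0.959 = 8056
45–59: 6600 × 0.949 = 6263
60+: 8900 × 0.944 + 9200 × 0.398 = 8402 + 3662 = 12064
Giving 1879 / 6144 / 8056 / 6263 / 12064.
Total: 39500 → 34406; change = -5094; percentage change = -12.9%

-12.9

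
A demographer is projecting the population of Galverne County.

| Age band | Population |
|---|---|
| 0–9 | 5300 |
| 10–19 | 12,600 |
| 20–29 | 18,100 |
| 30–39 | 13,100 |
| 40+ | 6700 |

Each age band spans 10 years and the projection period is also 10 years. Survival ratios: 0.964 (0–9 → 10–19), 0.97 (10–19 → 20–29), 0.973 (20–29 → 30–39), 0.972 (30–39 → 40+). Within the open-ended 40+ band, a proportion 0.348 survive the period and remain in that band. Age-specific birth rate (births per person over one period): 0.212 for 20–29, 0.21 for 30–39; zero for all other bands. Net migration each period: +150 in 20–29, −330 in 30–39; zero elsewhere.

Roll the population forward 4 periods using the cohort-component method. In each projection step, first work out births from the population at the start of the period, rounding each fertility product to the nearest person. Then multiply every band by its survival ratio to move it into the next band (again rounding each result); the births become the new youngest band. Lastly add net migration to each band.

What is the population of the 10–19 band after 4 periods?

Let group 1 be 0–9 through group 5 = 40+.
After projecting period 1:
Births: 18100 × 0.212 = 3837  |  13100 × 0.21 = 2751 → total 6588
Group 2: 5300 × 0.964 = 5109
Group 3: 12600 × 0.97 = 12222
Group 4: 18100 × 0.973 = 17611
Group 5: 13100 × 0.972 + 6700 × 0.348 = 12733 + 2332 = 15065
Net migration: Group 3 + 150 → 12372; Group 4 − 330 → 17281
Population now: 0–9=6588, 10–19=5109, 20–29=12372, 30–39=17281, 40+=15065
After projecting period 2:
Births: 12372 × 0.212 = 2623  |  17281 × 0.21 = 3629 → total 6252
Group 2: 6588 × 0.964 = 6351
Group 3: 5109 × 0.97 = 4956
Group 4: 12372 × 0.973 = 12038
Group 5: 17281 × 0.972 + 15065 × 0.348 = 16797 + 5243 = 22040
Net migration: Group 3 + 150 → 5106; Group 4 − 330 → 11708
Population now: 0–9=6252, 10–19=6351, 20–29=5106, 30–39=11708, 40+=22040
After projecting period 3:
Births: 5106 × 0.212 = 1082  |  11708 × 0.21 = 2459 → total 3541
Group 2: 6252 × 0.964 = 6027
Group 3: 6351 × 0.97 = 6160
Group 4: 5106 × 0.973 = 4968
Group 5: 11708 × 0.972 + 22040 × 0.348 = 11380 + 7670 = 19050
Net migration: Group 3 + 150 → 6310; Group 4 − 330 → 4638
Population now: 0–9=3541, 10–19=6027, 20–29=6310, 30–39=4638, 40+=19050
After projecting period 4:
Births: 6310 × 0.212 = 1338  |  4638 × 0.21 = 974 → total 2312
Group 2: 3541 × 0.964 = 3414
Group 3: 6027 × 0.97 = 5846
Group 4: 6310 × 0.973 = 6140
Group 5: 4638 × 0.972 + 19050 × 0.348 = 4508 + 6629 = 11137
Net migration: Group 3 + 150 → 5996; Group 4 − 330 → 5810
Population now: 0–9=2312, 10–19=3414, 20–29=5996, 30–39=5810, 40+=11137

3414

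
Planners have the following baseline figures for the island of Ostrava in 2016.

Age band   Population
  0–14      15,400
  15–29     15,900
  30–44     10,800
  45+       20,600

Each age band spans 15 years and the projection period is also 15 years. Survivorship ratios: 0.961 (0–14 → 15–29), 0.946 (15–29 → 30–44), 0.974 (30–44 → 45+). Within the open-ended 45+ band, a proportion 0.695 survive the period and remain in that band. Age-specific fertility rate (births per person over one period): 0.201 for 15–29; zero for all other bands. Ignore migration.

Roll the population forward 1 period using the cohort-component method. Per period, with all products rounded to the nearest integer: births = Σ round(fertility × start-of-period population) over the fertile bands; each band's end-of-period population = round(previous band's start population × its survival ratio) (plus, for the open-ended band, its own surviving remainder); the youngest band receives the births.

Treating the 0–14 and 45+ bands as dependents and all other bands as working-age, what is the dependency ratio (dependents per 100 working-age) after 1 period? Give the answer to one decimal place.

[period 1]
Births: 15900 × 0.201 = 3196
15–29: 15400 × 0.961 = 14799
30–44: 15900 × 0.946 = 15041
45+: 10800 × 0.974 + 20600 × 0.695 = 10519 + 14317 = 24836
Giving 3196 / 14799 / 15041 / 24836.
Dependents (band 0–14 + band 45+) = 3196 + 24836 = 28032; working-age = 29840; ratio = 28032/29840 × 100 = 93.9

93.9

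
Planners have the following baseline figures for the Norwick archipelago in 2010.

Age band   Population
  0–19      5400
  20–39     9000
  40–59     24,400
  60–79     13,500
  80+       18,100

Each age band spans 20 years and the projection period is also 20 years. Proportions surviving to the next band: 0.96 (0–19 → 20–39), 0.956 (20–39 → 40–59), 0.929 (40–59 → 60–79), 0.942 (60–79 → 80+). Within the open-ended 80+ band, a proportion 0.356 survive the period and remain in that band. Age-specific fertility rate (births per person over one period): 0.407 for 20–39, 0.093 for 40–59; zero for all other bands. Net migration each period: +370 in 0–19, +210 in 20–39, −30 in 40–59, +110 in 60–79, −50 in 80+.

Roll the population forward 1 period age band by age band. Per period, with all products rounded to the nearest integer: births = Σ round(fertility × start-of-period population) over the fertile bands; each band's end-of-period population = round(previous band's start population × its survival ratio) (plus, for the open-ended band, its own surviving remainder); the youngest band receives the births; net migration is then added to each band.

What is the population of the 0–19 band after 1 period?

Period 1:
Births: 9000 × 0.407 = 3663, 24400 × 0.093 = 2269 — total 5932
20–39: 5400 × 0.96 = 5184
40–59: 9000 × 0.956 = 8604
60–79: 24400 × 0.929 = 22668
80+: 13500 × 0.942 + 18100 × 0.356 = 12717 + 6444 = 19161
Net migration: 0–19 + 370 → 6302; 20–39 + 210 → 5394; 40–59 − 30 → 8574; 60–79 + 110 → 22778; 80+ − 50 → 19111
End of period: [6302, 5394, 8574, 22778, 19111]

6302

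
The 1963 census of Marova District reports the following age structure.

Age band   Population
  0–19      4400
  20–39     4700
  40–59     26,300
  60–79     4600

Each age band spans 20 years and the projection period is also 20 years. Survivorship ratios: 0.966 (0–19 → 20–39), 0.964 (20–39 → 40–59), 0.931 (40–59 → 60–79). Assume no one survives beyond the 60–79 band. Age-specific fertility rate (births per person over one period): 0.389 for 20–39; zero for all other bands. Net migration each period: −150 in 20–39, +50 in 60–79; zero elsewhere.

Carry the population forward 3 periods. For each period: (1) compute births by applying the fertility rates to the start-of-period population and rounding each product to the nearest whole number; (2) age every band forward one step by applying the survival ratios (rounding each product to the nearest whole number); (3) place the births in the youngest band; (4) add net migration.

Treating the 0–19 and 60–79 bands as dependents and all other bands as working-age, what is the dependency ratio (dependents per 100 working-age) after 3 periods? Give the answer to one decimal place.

147.8

Period 1:
Births: 4700 × 0.389 = 1828
20–39: 4400 × 0.966 = 4250
40–59: 4700 × 0.964 = 4531
60–79: 26300 × 0.931 = 24485
Net migration: 20–39 − 150 → 4100; 60–79 + 50 → 24535
End of period: [1828, 4100, 4531, 24535]
Period 2:
Births: 4100 × 0.389 = 1595
20–39: 1828 × 0.966 = 1766
40–59: 4100 × 0.964 = 3952
60–79: 4531 × 0.931 = 4218
Net migration: 20–39 − 150 → 1616; 60–79 + 50 → 4268
End of period: [1595, 1616, 3952, 4268]
Period 3:
Births: 1616 × 0.389 = 629
20–39: 1595 × 0.966 = 1541
40–59: 1616 × 0.964 = 1558
60–79: 3952 × 0.931 = 3679
Net migration: 20–39 − 150 → 1391; 60–79 + 50 → 3729
End of period: [629, 1391, 1558, 3729]
Dependents (band 0–19 + band 60–79) = 629 + 3729 = 4358; working-age = 2949; ratio = 4358/2949 × 100 = 147.8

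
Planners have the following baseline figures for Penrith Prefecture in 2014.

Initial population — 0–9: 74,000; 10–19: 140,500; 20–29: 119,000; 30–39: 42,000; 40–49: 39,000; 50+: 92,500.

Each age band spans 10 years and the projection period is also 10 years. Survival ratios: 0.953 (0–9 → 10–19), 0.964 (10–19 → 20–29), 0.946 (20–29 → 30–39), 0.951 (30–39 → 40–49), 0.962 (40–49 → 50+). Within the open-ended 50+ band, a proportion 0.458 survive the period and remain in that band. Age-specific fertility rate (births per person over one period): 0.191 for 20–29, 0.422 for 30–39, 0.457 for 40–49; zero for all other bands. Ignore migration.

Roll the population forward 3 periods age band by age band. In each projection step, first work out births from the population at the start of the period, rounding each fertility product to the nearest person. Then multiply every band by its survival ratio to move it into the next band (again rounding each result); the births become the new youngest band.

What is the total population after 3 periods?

580347

(Groups numbered youngest = 1 to oldest = 6.)
Period 1:
Births: 119000 × 0.191 = 22729 ; 42000 × 0.422 = 17724 ; 39000 × 0.457 = 17823 → 58276
Group 2: 74000 × 0.953 = 70522
Group 3: 140500 × 0.964 = 135442
Group 4: 119000 × 0.946 = 112574
Group 5: 42000 × 0.951 = 39942
Group 6: 39000 × 0.962 + 92500 × 0.458 = 37518 + 42365 = 79883
Population now: 0–9=58276, 10–19=70522, 20–29=135442, 30–39=112574, 40–49=39942, 50+=79883
Period 2:
Births: 135442 × 0.191 = 25869 ; 112574 × 0.422 = 47506 ; 39942 × 0.457 = 18253 → 91628
Group 2: 58276 × 0.953 = 55537
Group 3: 70522 × 0.964 = 67983
Group 4: 135442 × 0.946 = 128128
Group 5: 112574 × 0.951 = 107058
Group 6: 39942 × 0.962 + 79883 × 0.458 = 38424 + 36586 = 75010
Population now: 0–9=91628, 10–19=55537, 20–29=67983, 30–39=128128, 40–49=107058, 50+=75010
Period 3:
Births: 67983 × 0.191 = 12985 ; 128128 × 0.422 = 54070 ; 107058 × 0.457 = 48926 → 115981
Group 2: 91628 × 0.953 = 87321
Group 3: 55537 × 0.964 = 53538
Group 4: 67983 × 0.946 = 64312
Group 5: 128128 × 0.951 = 121850
Group 6: 107058 × 0.962 + 75010 × 0.458 = 102990 + 34355 = 137345
Population now: 0–9=115981, 10–19=87321, 20–29=53538, 30–39=64312, 40–49=121850, 50+=137345
Total after period 3: 115981 + 87321 + 53538 + 64312 + 121850 + 137345 = 580347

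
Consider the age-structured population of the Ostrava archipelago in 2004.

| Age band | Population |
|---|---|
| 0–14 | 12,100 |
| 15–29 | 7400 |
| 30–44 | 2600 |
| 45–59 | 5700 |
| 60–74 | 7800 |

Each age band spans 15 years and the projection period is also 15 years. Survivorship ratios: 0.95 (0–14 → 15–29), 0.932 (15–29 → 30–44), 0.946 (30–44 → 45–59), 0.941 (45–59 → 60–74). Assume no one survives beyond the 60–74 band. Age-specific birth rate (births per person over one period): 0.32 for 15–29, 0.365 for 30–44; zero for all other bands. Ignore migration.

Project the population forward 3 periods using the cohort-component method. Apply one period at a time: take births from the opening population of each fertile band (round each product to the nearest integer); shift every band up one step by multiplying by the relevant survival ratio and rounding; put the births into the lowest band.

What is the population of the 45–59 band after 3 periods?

Let group 1 be 0–14 through group 5 = 60–74.
After projecting period 1:
Births: 7400 × 0.32 = 2368  |  2600 × 0.365 = 949 ⇒ total 3317
Group 2: 12100 × 0.95 = 11495
Group 3: 7400 × 0.932 = 6897
Group 4: 2600 × 0.946 = 2460
Group 5: 5700 × 0.941 = 5364
Giving 3317 / 11495 / 6897 / 2460 / 5364.
After projecting period 2:
Births: 11495 × 0.32 = 3678  |  6897 × 0.365 = 2517 ⇒ total 6195
Group 2: 3317 × 0.95 = 3151
Group 3: 11495 × 0.932 = 10713
Group 4: 6897 × 0.946 = 6525
Group 5: 2460 × 0.941 = 2315
Giving 6195 / 3151 / 10713 / 6525 / 2315.
After projecting period 3:
Births: 3151 × 0.32 = 1008  |  10713 × 0.365 = 3910 ⇒ total 4918
Group 2: 6195 × 0.95 = 5885
Group 3: 3151 × 0.932 = 2937
Group 4: 10713 × 0.946 = 10134
Group 5: 6525 × 0.941 = 6140
Giving 4918 / 5885 / 2937 / 10134 / 6140.

10134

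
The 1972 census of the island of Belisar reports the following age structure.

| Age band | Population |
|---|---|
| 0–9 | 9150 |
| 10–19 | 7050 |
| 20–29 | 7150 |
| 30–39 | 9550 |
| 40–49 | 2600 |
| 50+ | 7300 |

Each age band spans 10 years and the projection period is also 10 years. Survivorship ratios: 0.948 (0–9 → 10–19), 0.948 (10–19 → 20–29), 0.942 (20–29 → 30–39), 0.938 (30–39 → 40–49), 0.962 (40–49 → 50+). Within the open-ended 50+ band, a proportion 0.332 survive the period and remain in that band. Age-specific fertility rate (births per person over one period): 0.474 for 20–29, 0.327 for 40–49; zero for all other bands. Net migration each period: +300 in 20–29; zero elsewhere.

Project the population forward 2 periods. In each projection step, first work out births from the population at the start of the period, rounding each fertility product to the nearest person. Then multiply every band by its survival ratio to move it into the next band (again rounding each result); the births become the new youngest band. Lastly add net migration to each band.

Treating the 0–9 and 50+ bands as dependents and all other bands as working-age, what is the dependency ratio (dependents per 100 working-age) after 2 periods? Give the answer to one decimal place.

64.8

Let group 1 be 0–9 through group 6 = 50+.
After projecting period 1:
Births: 7150 × 0.474 = 3389, 2600 × 0.327 = 850 ⇒ total 4239
Group 2: 9150 × 0.948 = 8674
Group 3: 7050 × 0.948 = 6683
Group 4: 7150 × 0.942 = 6735
Group 5: 9550 × 0.938 = 8958
Group 6: 2600 × 0.962 + 7300 × 0.332 = 2501 + 2424 = 4925
Net migration: Group 3 + 300 → 6983
Population now: 0–9=4239, 10–19=8674, 20–29=6983, 30–39=6735, 40–49=8958, 50+=4925
After projecting period 2:
Births: 6983 × 0.474 = 3310, 8958 × 0.327 = 2929 ⇒ total 6239
Group 2: 4239 × 0.948 = 4019
Group 3: 8674 × 0.948 = 8223
Group 4: 6983 × 0.942 = 6578
Group 5: 6735 × 0.938 = 6317
Group 6: 8958 × 0.962 + 4925 × 0.332 = 8618 + 1635 = 10253
Net migration: Group 3 + 300 → 8523
Population now: 0–9=6239, 10–19=4019, 20–29=8523, 30–39=6578, 40–49=6317, 50+=10253
Dependents (band 0–9 + band 50+) = 6239 + 10253 = 16492; working-age = 25437; ratio = 16492/25437 × 100 = 64.8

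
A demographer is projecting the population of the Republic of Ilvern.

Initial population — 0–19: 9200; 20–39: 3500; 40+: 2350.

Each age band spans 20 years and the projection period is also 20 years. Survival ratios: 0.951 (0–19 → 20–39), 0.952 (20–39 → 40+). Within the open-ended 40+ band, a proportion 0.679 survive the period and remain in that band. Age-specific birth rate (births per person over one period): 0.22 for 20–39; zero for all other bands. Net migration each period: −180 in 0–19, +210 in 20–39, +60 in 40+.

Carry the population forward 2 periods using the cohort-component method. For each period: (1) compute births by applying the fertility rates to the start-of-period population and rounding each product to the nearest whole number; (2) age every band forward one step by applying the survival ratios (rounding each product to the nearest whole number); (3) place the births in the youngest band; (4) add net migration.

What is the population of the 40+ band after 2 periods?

11976

— Period 1 —
Births: 3500 × 0.22 = 770
20–39: 9200 × 0.951 = 8749
40+: 3500 × 0.952 + 2350 × 0.679 = 3332 + 1596 = 4928
Net migration: 0–19 − 180 → 590; 20–39 + 210 → 8959; 40+ + 60 → 4988
Population now: 0–19=590, 20–39=8959, 40+=4988
— Period 2 —
Births: 8959 × 0.22 = 1971
20–39: 590 × 0.951 = 561
40+: 8959 × 0.952 + 4988 × 0.679 = 8529 + 3387 = 11916
Net migration: 0–19 − 180 → 1791; 20–39 + 210 → 771; 40+ + 60 → 11976
Population now: 0–19=1791, 20–39=771, 40+=11976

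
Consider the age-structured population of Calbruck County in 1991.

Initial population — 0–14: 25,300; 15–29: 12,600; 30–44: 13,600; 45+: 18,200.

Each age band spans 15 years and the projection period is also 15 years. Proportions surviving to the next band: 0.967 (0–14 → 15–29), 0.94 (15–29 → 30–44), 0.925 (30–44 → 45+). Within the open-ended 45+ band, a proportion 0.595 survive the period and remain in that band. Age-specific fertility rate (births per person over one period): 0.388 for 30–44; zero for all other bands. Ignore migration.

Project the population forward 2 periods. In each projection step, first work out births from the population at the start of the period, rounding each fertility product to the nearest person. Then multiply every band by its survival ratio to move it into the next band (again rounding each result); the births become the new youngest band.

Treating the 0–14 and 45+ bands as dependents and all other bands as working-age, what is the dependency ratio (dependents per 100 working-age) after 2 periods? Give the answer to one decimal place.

Call the bands 1 to 4, youngest first.
Period 1.
Births: 13600 * 0.388 = 5277
Band 2: 25300 * 0.967 = 24465
Band 3: 12600 * 0.94 = 11844
Band 4: 13600 * 0.925 + 18200 * 0.595 = 12580 + 10829 = 23409
→ [5277, 24465, 11844, 23409]
Period 2.
Births: 11844 * 0.388 = 4595
Band 2: 5277 * 0.967 = 5103
Band 3: 24465 * 0.94 = 22997
Band 4: 11844 * 0.925 + 23409 * 0.595 = 10956 + 13928 = 24884
→ [4595, 5103, 22997, 24884]
Dependents (band 0–14 + band 45+) = 4595 + 24884 = 29479; working-age = 28100; ratio = 29479/28100 × 100 = 104.9

104.9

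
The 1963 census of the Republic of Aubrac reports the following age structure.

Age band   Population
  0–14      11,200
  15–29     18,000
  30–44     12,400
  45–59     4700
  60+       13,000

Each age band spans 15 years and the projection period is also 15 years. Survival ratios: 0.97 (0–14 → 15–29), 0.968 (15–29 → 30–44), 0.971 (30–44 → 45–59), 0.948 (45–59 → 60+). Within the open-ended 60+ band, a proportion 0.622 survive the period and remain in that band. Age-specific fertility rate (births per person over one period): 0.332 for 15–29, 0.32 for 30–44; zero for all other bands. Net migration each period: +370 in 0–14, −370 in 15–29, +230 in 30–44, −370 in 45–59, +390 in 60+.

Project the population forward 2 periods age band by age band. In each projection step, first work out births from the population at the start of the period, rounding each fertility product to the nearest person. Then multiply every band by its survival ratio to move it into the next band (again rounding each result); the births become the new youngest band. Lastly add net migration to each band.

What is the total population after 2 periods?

65795

(Bands numbered youngest = 1 to oldest = 5.)
— Period 1 —
Births: 18000 * 0.332 = 5976 ; 12400 * 0.32 = 3968 — total 9944
Band 2: 11200 * 0.97 = 10864
Band 3: 18000 * 0.968 = 17424
Band 4: 12400 * 0.971 = 12040
Band 5: 4700 * 0.948 + 13000 * 0.622 = 4456 + 8086 = 12542
Net migration: Band 1 + 370 → 10314; Band 2 − 370 → 10494; Band 3 + 230 → 17654; Band 4 − 370 → 11670; Band 5 + 390 → 12932
→ [10314, 10494, 17654, 11670, 12932]
— Period 2 —
Births: 10494 * 0.332 = 3484 ; 17654 * 0.32 = 5649 — total 9133
Band 2: 10314 * 0.97 = 10005
Band 3: 10494 * 0.968 = 10158
Band 4: 17654 * 0.971 = 17142
Band 5: 11670 * 0.948 + 12932 * 0.622 = 11063 + 8044 = 19107
Net migration: Band 1 + 370 → 9503; Band 2 − 370 → 9635; Band 3 + 230 → 10388; Band 4 − 370 → 16772; Band 5 + 390 → 19497
→ [9503, 9635, 10388, 16772, 19497]
Total after period 2: 9503 + 9635 + 10388 + 16772 + 19497 = 65795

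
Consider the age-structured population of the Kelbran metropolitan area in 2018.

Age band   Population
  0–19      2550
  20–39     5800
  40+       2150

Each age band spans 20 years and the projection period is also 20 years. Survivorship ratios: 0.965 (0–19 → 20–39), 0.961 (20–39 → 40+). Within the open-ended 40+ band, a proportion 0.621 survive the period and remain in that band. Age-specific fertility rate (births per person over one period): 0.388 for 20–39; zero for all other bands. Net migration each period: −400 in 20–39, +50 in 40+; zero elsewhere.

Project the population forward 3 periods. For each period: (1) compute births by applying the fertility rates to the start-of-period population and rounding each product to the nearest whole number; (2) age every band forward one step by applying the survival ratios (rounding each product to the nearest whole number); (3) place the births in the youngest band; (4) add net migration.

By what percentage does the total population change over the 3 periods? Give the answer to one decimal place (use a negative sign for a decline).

After projecting period 1:
Births: 5800 * 0.388 = 2250
20–39: 2550 * 0.965 = 2461
40+: 5800 * 0.961 + 2150 * 0.621 = 5574 + 1335 = 6909
Net migration: 20–39 − 400 → 2061; 40+ + 50 → 6959
→ [2250, 2061, 6959]
After projecting period 2:
Births: 2061 * 0.388 = 800
20–39: 2250 * 0.965 = 2171
40+: 2061 * 0.961 + 6959 * 0.621 = 1981 + 4322 = 6303
Net migration: 20–39 − 400 → 1771; 40+ + 50 → 6353
→ [800, 1771, 6353]
After projecting period 3:
Births: 1771 * 0.388 = 687
20–39: 800 * 0.965 = 772
40+: 1771 * 0.961 + 6353 * 0.621 = 1702 + 3945 = 5647
Net migration: 20–39 − 400 → 372; 40+ + 50 → 5697
→ [687, 372, 5697]
Total: 10500 → 6756; change = -3744; percentage change = -35.7%

-35.7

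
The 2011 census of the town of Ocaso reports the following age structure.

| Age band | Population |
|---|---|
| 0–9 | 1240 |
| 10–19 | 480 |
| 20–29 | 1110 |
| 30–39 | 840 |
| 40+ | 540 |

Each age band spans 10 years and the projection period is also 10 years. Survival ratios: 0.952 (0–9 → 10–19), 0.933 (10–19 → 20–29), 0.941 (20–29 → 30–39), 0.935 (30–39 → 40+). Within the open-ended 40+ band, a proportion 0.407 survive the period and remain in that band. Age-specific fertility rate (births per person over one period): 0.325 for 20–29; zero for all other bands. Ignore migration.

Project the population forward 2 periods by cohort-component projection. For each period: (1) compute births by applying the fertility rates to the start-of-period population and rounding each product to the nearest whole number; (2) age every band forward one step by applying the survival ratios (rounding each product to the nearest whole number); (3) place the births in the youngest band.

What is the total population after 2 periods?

3399

Let group 1 be 0–9 through group 5 = 40+.
[period 1]
Births: 1110 × 0.325 = 361
Group 2: 1240 × 0.952 = 1180
Group 3: 480 × 0.933 = 448
Group 4: 1110 × 0.941 = 1045
Group 5: 840 × 0.935 + 540 × 0.407 = 785 + 220 = 1005
End of period: [361, 1180, 448, 1045, 1005]
[period 2]
Births: 448 × 0.325 = 146
Group 2: 361 × 0.952 = 344
Group 3: 1180 × 0.933 = 1101
Group 4: 448 × 0.941 = 422
Group 5: 1045 × 0.935 + 1005 × 0.407 = 977 + 409 = 1386
End of period: [146, 344, 1101, 422, 1386]
Total after period 2: 146 + 344 + 1101 + 422 + 1386 = 3399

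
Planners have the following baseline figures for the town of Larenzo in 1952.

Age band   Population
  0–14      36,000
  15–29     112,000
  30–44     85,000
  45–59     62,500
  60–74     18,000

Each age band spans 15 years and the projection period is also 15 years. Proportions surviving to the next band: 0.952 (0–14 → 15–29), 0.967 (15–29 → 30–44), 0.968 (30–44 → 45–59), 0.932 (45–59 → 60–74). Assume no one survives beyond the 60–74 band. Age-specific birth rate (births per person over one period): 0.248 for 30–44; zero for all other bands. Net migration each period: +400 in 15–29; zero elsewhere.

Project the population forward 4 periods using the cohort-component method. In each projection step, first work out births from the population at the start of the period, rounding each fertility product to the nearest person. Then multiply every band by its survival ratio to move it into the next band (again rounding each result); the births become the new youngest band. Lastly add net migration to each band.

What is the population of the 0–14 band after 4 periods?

4909

[period 1]
Births: 85000 * 0.248 = 21080
15–29: 36000 * 0.952 = 34272
30–44: 112000 * 0.967 = 108304
45–59: 85000 * 0.968 = 82280
60–74: 62500 * 0.932 = 58250
Net migration: 15–29 + 400 → 34672
End of period: [21080, 34672, 108304, 82280, 58250]
[period 2]
Births: 108304 * 0.248 = 26859
15–29: 21080 * 0.952 = 20068
30–44: 34672 * 0.967 = 33528
45–59: 108304 * 0.968 = 104838
60–74: 82280 * 0.932 = 76685
Net migration: 15–29 + 400 → 20468
End of period: [26859, 20468, 33528, 104838, 76685]
[period 3]
Births: 33528 * 0.248 = 8315
15–29: 26859 * 0.952 = 25570
30–44: 20468 * 0.967 = 19793
45–59: 33528 * 0.968 = 32455
60–74: 104838 * 0.932 = 97709
Net migration: 15–29 + 400 → 25970
End of period: [8315, 25970, 19793, 32455, 97709]
[period 4]
Births: 19793 * 0.248 = 4909
15–29: 8315 * 0.952 = 7916
30–44: 25970 * 0.967 = 25113
45–59: 19793 * 0.968 = 19160
60–74: 32455 * 0.932 = 30248
Net migration: 15–29 + 400 → 8316
End of period: [4909, 8316, 25113, 19160, 30248]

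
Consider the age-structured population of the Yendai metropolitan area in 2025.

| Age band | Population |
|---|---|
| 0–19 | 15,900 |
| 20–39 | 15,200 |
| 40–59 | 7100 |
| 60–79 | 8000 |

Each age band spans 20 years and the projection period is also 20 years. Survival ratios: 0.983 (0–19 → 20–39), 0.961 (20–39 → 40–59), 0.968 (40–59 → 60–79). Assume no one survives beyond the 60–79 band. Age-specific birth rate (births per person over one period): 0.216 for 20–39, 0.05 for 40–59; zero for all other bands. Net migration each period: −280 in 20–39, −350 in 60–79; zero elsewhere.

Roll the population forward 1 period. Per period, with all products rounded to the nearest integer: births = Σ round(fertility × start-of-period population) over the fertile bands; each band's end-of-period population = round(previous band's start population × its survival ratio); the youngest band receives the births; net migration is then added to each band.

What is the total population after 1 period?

— Period 1 —
Births: 15200 * 0.216 = 3283 ; 7100 * 0.05 = 355 ⇒ total 3638
20–39: 15900 * 0.983 = 15630
40–59: 15200 * 0.961 = 14607
60–79: 7100 * 0.968 = 6873
Net migration: 20–39 − 280 → 15350; 60–79 − 350 → 6523
→ [3638, 15350, 14607, 6523]
Total after period 1: 3638 + 15350 + 14607 + 6523 = 40118

40118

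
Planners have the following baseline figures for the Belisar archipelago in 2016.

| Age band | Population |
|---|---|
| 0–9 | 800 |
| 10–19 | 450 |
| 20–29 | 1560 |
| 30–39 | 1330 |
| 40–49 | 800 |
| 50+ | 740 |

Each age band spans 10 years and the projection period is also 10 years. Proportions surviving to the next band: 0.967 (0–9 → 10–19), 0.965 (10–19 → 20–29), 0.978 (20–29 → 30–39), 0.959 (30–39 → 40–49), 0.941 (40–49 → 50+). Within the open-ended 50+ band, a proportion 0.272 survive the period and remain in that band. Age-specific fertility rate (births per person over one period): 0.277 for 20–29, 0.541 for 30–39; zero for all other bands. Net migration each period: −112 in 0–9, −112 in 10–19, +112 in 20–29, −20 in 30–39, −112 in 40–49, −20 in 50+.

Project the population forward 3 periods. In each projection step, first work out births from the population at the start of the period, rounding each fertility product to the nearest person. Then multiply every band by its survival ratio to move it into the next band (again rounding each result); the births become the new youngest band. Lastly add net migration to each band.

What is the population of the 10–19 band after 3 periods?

Numbering the groups 1..6 from youngest to oldest:
Period 1:
Births: 1560 × 0.277 = 432  |  1330 × 0.541 = 720 → total 1152
Group 2: 800 × 0.967 = 774
Group 3: 450 × 0.965 = 434
Group 4: 1560 × 0.978 = 1526
Group 5: 1330 × 0.959 = 1275
Group 6: 800 × 0.941 + 740 × 0.272 = 753 + 201 = 954
Net migration: Group 1 − 112 → 1040; Group 2 − 112 → 662; Group 3 + 112 → 546; Group 4 − 20 → 1506; Group 5 − 112 → 1163; Group 6 − 20 → 934
→ [1040, 662, 546, 1506, 1163, 934]
Period 2:
Births: 546 × 0.277 = 151  |  1506 × 0.541 = 815 → total 966
Group 2: 1040 × 0.967 = 1006
Group 3: 662 × 0.965 = 639
Group 4: 546 × 0.978 = 534
Group 5: 1506 × 0.959 = 1444
Group 6: 1163 × 0.941 + 934 × 0.272 = 1094 + 254 = 1348
Net migration: Group 1 − 112 → 854; Group 2 − 112 → 894; Group 3 + 112 → 751; Group 4 − 20 → 514; Group 5 − 112 → 1332; Group 6 − 20 → 1328
→ [854, 894, 751, 514, 1332, 1328]
Period 3:
Births: 751 × 0.277 = 208  |  514 × 0.541 = 278 → total 486
Group 2: 854 × 0.967 = 826
Group 3: 894 × 0.965 = 863
Group 4: 751 × 0.978 = 734
Group 5: 514 × 0.959 = 493
Group 6: 1332 × 0.941 + 1328 × 0.272 = 1253 + 361 = 1614
Net migration: Group 1 − 112 → 374; Group 2 − 112 → 714; Group 3 + 112 → 975; Group 4 − 20 → 714; Group 5 − 112 → 381; Group 6 − 20 → 1594
→ [374, 714, 975, 714, 381, 1594]

714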